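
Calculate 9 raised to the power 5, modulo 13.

Step 1: Compute 9^5 mod 13 step by step, reducing modulo 13 at each step.
  9^1 mod 13 = 9
  9^2 mod 13 = (9 * 9) mod 13 = 3
  9^3 mod 13 = (3 * 9) mod 13 = 1
  9^4 mod 13 = (1 * 9) mod 13 = 9
  9^5 mod 13 = (9 * 9) mod 13 = 3
Step 2: Result = 3.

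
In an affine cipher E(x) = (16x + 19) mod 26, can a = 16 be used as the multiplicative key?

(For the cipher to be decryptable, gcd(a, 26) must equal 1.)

Step 1: Compute gcd(16, 26).
Step 2: gcd(16, 26) = 2.
Since gcd = 2 != 1, 16 shares a common factor with 26, so it cannot be used.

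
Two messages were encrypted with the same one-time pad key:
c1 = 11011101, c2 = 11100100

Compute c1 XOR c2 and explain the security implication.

Step 1: c1 XOR c2 = (m1 XOR k) XOR (m2 XOR k).
Step 2: By XOR associativity/commutativity: = m1 XOR m2 XOR k XOR k = m1 XOR m2.
Step 3: 11011101 XOR 11100100 = 00111001 = 57.
Step 4: The key cancels out! An attacker learns m1 XOR m2 = 57, revealing the relationship between plaintexts.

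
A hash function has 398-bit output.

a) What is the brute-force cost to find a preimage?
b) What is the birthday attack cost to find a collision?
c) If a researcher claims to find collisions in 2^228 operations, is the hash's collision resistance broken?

Step 1: Preimage resistance requires brute-force of 2^398 operations.
Step 2: Collision resistance (birthday bound) = 2^(398/2) = 2^199.
Step 3: The claimed attack costs 2^228 operations.
Step 4: Since 2^228 >= 2^199, the claimed attack is no faster than the generic birthday attack, so this does not break collision resistance.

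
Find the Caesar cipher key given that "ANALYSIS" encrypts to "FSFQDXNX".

Step 1: Compare first letters: A (position 0) -> F (position 5).
Step 2: Shift = (5 - 0) mod 26 = 5.
The shift value is 5.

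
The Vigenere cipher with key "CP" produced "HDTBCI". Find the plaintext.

Step 1: Extend key: CPCPCP
Step 2: Decrypt each letter (c - k) mod 26:
  H(7) - C(2) = (7-2) mod 26 = 5 = F
  D(3) - P(15) = (3-15) mod 26 = 14 = O
  T(19) - C(2) = (19-2) mod 26 = 17 = R
  B(1) - P(15) = (1-15) mod 26 = 12 = M
  C(2) - C(2) = (2-2) mod 26 = 0 = A
  I(8) - P(15) = (8-15) mod 26 = 19 = T
Plaintext: FORMAT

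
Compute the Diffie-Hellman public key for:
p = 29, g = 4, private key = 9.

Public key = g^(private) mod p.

Step 1: A = g^a mod p = 4^9 mod 29.
  4^1 mod 29 = 4
  4^2 mod 29 = (4 * 4) mod 29 = 16
  4^3 mod 29 = (16 * 4) mod 29 = 6
  4^4 mod 29 = (6 * 4) mod 29 = 24
  4^5 mod 29 = (24 * 4) mod 29 = 9
  4^6 mod 29 = (9 * 4) mod 29 = 7
  4^7 mod 29 = (7 * 4) mod 29 = 28
  4^8 mod 29 = (28 * 4) mod 29 = 25
  4^9 mod 29 = (25 * 4) mod 29 = 13
Result: A = 13.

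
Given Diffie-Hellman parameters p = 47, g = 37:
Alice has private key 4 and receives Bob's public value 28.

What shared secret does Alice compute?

Step 1: s = B^a mod p = 28^4 mod 47.
  28^1 mod 47 = 28
  28^2 mod 47 = (28 * 28) mod 47 = 32
  28^3 mod 47 = (32 * 28) mod 47 = 3
  28^4 mod 47 = (3 * 28) mod 47 = 37
Result: shared secret = 37.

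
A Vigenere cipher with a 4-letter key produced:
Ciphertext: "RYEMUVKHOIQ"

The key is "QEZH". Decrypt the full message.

Step 1: Key 'QEZH' has length 4. Extended key: QEZHQEZHQEZ
Step 2: Decrypt each position:
  R(17) - Q(16) = 1 = B
  Y(24) - E(4) = 20 = U
  E(4) - Z(25) = 5 = F
  M(12) - H(7) = 5 = F
  U(20) - Q(16) = 4 = E
  V(21) - E(4) = 17 = R
  K(10) - Z(25) = 11 = L
  H(7) - H(7) = 0 = A
  O(14) - Q(16) = 24 = Y
  I(8) - E(4) = 4 = E
  Q(16) - Z(25) = 17 = R
Plaintext: BUFFERLAYER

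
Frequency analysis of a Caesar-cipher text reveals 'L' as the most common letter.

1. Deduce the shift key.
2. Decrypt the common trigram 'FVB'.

Step 1: In English, 'E' is the most frequent letter (12.7%).
Step 2: The most frequent ciphertext letter is 'L' (position 11).
Step 3: Shift = (11 - 4) mod 26 = 7.
Step 4: Decrypt 'FVB' by shifting back 7:
  F -> Y
  V -> O
  B -> U
Step 5: 'FVB' decrypts to 'YOU'.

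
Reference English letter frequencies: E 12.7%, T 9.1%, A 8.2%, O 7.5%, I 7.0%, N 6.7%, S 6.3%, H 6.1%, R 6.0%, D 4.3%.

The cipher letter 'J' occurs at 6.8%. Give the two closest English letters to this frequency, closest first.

Step 1: Observed frequency of 'J' is 6.8%.
Step 2: Compute distances to each reference frequency and sort:
  N (6.7%): difference = 0.1% <-- BEST
  I (7.0%): difference = 0.2% <-- RUNNER-UP
  S (6.3%): difference = 0.5%
  O (7.5%): difference = 0.7%
  H (6.1%): difference = 0.7%
Step 3: Most likely is 'N' (6.7%, diff 0.1%); second most likely is 'I' (7.0%, diff 0.2%).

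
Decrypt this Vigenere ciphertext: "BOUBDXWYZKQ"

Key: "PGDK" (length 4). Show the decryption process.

Step 1: Key 'PGDK' has length 4. Extended key: PGDKPGDKPGD
Step 2: Decrypt each position:
  B(1) - P(15) = 12 = M
  O(14) - G(6) = 8 = I
  U(20) - D(3) = 17 = R
  B(1) - K(10) = 17 = R
  D(3) - P(15) = 14 = O
  X(23) - G(6) = 17 = R
  W(22) - D(3) = 19 = T
  Y(24) - K(10) = 14 = O
  Z(25) - P(15) = 10 = K
  K(10) - G(6) = 4 = E
  Q(16) - D(3) = 13 = N
Plaintext: MIRRORTOKEN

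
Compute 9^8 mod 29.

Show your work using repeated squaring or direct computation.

Step 1: Compute 9^8 mod 29 step by step, reducing modulo 29 at each step.
  9^1 mod 29 = 9
  9^2 mod 29 = (9 * 9) mod 29 = 23
  9^3 mod 29 = (23 * 9) mod 29 = 4
  9^4 mod 29 = (4 * 9) mod 29 = 7
  9^5 mod 29 = (7 * 9) mod 29 = 5
  9^6 mod 29 = (5 * 9) mod 29 = 16
  9^7 mod 29 = (16 * 9) mod 29 = 28
  9^8 mod 29 = (28 * 9) mod 29 = 20
Step 2: Result = 20.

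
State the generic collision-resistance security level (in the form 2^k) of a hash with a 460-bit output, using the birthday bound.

Step 1: The birthday paradox gives collision probability ~50% after sqrt(2^n) = 2^(n/2) hashes.
Step 2: For 460-bit output: 2^(460/2) = 2^230.
Step 3: Approximately 2^230 hash computations needed.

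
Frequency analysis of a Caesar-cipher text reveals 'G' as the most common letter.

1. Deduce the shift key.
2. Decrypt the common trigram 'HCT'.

Step 1: In English, 'E' is the most frequent letter (12.7%).
Step 2: The most frequent ciphertext letter is 'G' (position 6).
Step 3: Shift = (6 - 4) mod 26 = 2.
Step 4: Decrypt 'HCT' by shifting back 2:
  H -> F
  C -> A
  T -> R
Step 5: 'HCT' decrypts to 'FAR'.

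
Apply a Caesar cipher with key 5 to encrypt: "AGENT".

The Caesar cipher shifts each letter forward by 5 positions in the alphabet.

Step 1: For each letter, shift forward by 5 positions (mod 26).
  A (position 0) -> position (0+5) mod 26 = 5 -> F
  G (position 6) -> position (6+5) mod 26 = 11 -> L
  E (position 4) -> position (4+5) mod 26 = 9 -> J
  N (position 13) -> position (13+5) mod 26 = 18 -> S
  T (position 19) -> position (19+5) mod 26 = 24 -> Y
Result: FLJSY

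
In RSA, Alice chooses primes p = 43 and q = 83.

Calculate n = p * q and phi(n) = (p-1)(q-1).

Step 1: n = p * q = 43 * 83 = 3569.
Step 2: phi(n) = (p-1)(q-1) = 42 * 82 = 3444.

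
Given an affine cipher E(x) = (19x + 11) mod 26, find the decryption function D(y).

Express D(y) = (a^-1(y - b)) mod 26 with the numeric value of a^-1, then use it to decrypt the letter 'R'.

Step 1: Find a^-1, the modular inverse of 19 mod 26.
Step 2: We need 19 * a^-1 = 1 (mod 26).
Step 3: 19 * 11 = 209 = 8 * 26 + 1, so a^-1 = 11.
Step 4: D(y) = 11(y - 11) mod 26.
Step 5: Apply to 'R' (y = 17): D(17) = 11 * (17 - 11) mod 26 = 11 * 6 mod 26 = 14 -> 'O'.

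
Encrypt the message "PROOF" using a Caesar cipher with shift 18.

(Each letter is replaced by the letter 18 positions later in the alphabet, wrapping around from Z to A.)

Step 1: For each letter, shift forward by 18 positions (mod 26).
  P (position 15) -> position (15+18) mod 26 = 7 -> H
  R (position 17) -> position (17+18) mod 26 = 9 -> J
  O (position 14) -> position (14+18) mod 26 = 6 -> G
  O (position 14) -> position (14+18) mod 26 = 6 -> G
  F (position 5) -> position (5+18) mod 26 = 23 -> X
Result: HJGGX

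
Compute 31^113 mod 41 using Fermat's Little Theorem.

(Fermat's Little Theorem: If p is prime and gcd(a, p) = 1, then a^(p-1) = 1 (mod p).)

Step 1: Since 41 is prime, by Fermat's Little Theorem: 31^40 = 1 (mod 41).
Step 2: Reduce exponent: 113 mod 40 = 33.
Step 3: So 31^113 = 31^33 (mod 41).
Step 4: 31^33 mod 41 = 25.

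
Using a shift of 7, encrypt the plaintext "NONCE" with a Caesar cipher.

Step 1: For each letter, shift forward by 7 positions (mod 26).
  N (position 13) -> position (13+7) mod 26 = 20 -> U
  O (position 14) -> position (14+7) mod 26 = 21 -> V
  N (position 13) -> position (13+7) mod 26 = 20 -> U
  C (position 2) -> position (2+7) mod 26 = 9 -> J
  E (position 4) -> position (4+7) mod 26 = 11 -> L
Result: UVUJL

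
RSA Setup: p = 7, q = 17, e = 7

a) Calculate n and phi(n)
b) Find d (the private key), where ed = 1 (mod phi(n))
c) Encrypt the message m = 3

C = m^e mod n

Step 1: n = 7 * 17 = 119.
Step 2: phi(n) = (7-1)(17-1) = 6 * 16 = 96.
Step 3: Find d = 7^(-1) mod 96 = 55.
  Verify: 7 * 55 = 385 = 1 (mod 96).
Step 4: C = 3^7 mod 119 = 45.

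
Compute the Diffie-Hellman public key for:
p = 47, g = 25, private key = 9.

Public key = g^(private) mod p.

Step 1: A = g^a mod p = 25^9 mod 47.
  25^1 mod 47 = 25
  25^2 mod 47 = (25 * 25) mod 47 = 14
  25^3 mod 47 = (14 * 25) mod 47 = 21
  25^4 mod 47 = (21 * 25) mod 47 = 8
  25^5 mod 47 = (8 * 25) mod 47 = 12
  25^6 mod 47 = (12 * 25) mod 47 = 18
  25^7 mod 47 = (18 * 25) mod 47 = 27
  25^8 mod 47 = (27 * 25) mod 47 = 17
  25^9 mod 47 = (17 * 25) mod 47 = 2
Result: A = 2.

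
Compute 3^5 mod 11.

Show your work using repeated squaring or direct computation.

Step 1: Compute 3^5 mod 11 step by step, reducing modulo 11 at each step.
  3^1 mod 11 = 3
  3^2 mod 11 = (3 * 3) mod 11 = 9
  3^3 mod 11 = (9 * 3) mod 11 = 5
  3^4 mod 11 = (5 * 3) mod 11 = 4
  3^5 mod 11 = (4 * 3) mod 11 = 1
Step 2: Result = 1.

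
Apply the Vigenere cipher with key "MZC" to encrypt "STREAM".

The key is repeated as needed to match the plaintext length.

Step 1: Repeat key to match plaintext length:
  Plaintext: STREAM
  Key:       MZCMZC
Step 2: Encrypt each letter:
  S(18) + M(12) = (18+12) mod 26 = 4 = E
  T(19) + Z(25) = (19+25) mod 26 = 18 = S
  R(17) + C(2) = (17+2) mod 26 = 19 = T
  E(4) + M(12) = (4+12) mod 26 = 16 = Q
  A(0) + Z(25) = (0+25) mod 26 = 25 = Z
  M(12) + C(2) = (12+2) mod 26 = 14 = O
Ciphertext: ESTQZO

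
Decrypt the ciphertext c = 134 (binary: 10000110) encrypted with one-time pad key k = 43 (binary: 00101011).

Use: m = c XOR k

Step 1: XOR ciphertext with key:
  Ciphertext: 10000110
  Key:        00101011
  XOR:        10101101
Step 2: Plaintext = 10101101 = 173 in decimal.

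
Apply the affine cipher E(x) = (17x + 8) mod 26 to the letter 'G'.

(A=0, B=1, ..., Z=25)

Step 1: Convert 'G' to number: x = 6.
Step 2: E(6) = (17 * 6 + 8) mod 26 = 110 mod 26 = 6.
Step 3: Convert 6 back to letter: G.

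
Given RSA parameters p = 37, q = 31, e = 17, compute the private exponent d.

Step 1: n = 37 * 31 = 1147.
Step 2: phi(n) = 36 * 30 = 1080.
Step 3: Find d such that 17 * d = 1 (mod 1080).
Step 4: d = 17^(-1) mod 1080 = 953.
Verification: 17 * 953 = 16201 = 15 * 1080 + 1.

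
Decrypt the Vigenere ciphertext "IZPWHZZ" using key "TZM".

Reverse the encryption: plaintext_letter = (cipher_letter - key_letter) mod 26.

Step 1: Extend key: TZMTZMT
Step 2: Decrypt each letter (c - k) mod 26:
  I(8) - T(19) = (8-19) mod 26 = 15 = P
  Z(25) - Z(25) = (25-25) mod 26 = 0 = A
  P(15) - M(12) = (15-12) mod 26 = 3 = D
  W(22) - T(19) = (22-19) mod 26 = 3 = D
  H(7) - Z(25) = (7-25) mod 26 = 8 = I
  Z(25) - M(12) = (25-12) mod 26 = 13 = N
  Z(25) - T(19) = (25-19) mod 26 = 6 = G
Plaintext: PADDING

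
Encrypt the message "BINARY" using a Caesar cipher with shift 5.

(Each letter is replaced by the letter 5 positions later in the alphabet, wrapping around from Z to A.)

Step 1: For each letter, shift forward by 5 positions (mod 26).
  B (position 1) -> position (1+5) mod 26 = 6 -> G
  I (position 8) -> position (8+5) mod 26 = 13 -> N
  N (position 13) -> position (13+5) mod 26 = 18 -> S
  A (position 0) -> position (0+5) mod 26 = 5 -> F
  R (position 17) -> position (17+5) mod 26 = 22 -> W
  Y (position 24) -> position (24+5) mod 26 = 3 -> D
Result: GNSFWD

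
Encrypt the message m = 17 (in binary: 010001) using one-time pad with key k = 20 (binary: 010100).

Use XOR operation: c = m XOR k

Step 1: Write out the XOR operation bit by bit:
  Message: 010001
  Key:     010100
  XOR:     000101
Step 2: Convert to decimal: 000101 = 5.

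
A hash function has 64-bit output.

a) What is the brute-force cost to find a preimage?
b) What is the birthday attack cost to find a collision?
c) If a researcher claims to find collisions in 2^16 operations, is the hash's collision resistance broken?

Step 1: Preimage resistance requires brute-force of 2^64 operations.
Step 2: Collision resistance (birthday bound) = 2^(64/2) = 2^32.
Step 3: The claimed attack costs 2^16 operations.
Step 4: Since 2^16 < 2^32, the claimed attack beats the generic birthday bound, so collision resistance is broken.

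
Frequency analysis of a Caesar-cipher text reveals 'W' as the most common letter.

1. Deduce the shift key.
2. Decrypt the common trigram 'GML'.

Step 1: In English, 'E' is the most frequent letter (12.7%).
Step 2: The most frequent ciphertext letter is 'W' (position 22).
Step 3: Shift = (22 - 4) mod 26 = 18.
Step 4: Decrypt 'GML' by shifting back 18:
  G -> O
  M -> U
  L -> T
Step 5: 'GML' decrypts to 'OUT'.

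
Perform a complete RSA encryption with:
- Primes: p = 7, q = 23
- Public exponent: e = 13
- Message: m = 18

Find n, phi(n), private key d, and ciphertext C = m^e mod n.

Step 1: n = 7 * 23 = 161.
Step 2: phi(n) = (7-1)(23-1) = 6 * 22 = 132.
Step 3: Find d = 13^(-1) mod 132 = 61.
  Verify: 13 * 61 = 793 = 1 (mod 132).
Step 4: C = 18^13 mod 161 = 25.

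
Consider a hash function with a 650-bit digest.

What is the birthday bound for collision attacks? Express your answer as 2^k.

Step 1: The birthday paradox gives collision probability ~50% after sqrt(2^n) = 2^(n/2) hashes.
Step 2: For 650-bit output: 2^(650/2) = 2^325.
Step 3: Approximately 2^325 hash computations needed.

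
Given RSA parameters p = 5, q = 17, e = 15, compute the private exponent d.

Step 1: n = 5 * 17 = 85.
Step 2: phi(n) = 4 * 16 = 64.
Step 3: Find d such that 15 * d = 1 (mod 64).
Step 4: d = 15^(-1) mod 64 = 47.
Verification: 15 * 47 = 705 = 11 * 64 + 1.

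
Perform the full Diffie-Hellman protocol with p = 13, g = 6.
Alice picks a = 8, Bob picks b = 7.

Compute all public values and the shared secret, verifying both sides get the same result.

Step 1: A = g^a mod p = 6^8 mod 13 = 3.
Step 2: B = g^b mod p = 6^7 mod 13 = 7.
Step 3: Alice computes s = B^a mod p = 7^8 mod 13 = 3.
Step 4: Bob computes s = A^b mod p = 3^7 mod 13 = 3.
Both sides agree: shared secret = 3.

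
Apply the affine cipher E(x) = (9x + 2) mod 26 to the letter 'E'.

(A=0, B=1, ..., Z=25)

Step 1: Convert 'E' to number: x = 4.
Step 2: E(4) = (9 * 4 + 2) mod 26 = 38 mod 26 = 12.
Step 3: Convert 12 back to letter: M.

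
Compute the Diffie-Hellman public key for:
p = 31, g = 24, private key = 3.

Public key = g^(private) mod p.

Step 1: A = g^a mod p = 24^3 mod 31.
  24^1 mod 31 = 24
  24^2 mod 31 = (24 * 24) mod 31 = 18
  24^3 mod 31 = (18 * 24) mod 31 = 29
Result: A = 29.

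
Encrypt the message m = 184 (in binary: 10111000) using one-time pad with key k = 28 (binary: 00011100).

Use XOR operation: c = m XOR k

Step 1: Write out the XOR operation bit by bit:
  Message: 10111000
  Key:     00011100
  XOR:     10100100
Step 2: Convert to decimal: 10100100 = 164.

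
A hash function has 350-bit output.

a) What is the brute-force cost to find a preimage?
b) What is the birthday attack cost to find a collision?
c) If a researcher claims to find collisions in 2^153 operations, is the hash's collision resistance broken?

Step 1: Preimage resistance requires brute-force of 2^350 operations.
Step 2: Collision resistance (birthday bound) = 2^(350/2) = 2^175.
Step 3: The claimed attack costs 2^153 operations.
Step 4: Since 2^153 < 2^175, the claimed attack beats the generic birthday bound, so collision resistance is broken.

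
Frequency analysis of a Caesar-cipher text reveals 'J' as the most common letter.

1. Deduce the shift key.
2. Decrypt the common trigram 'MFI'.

Step 1: In English, 'E' is the most frequent letter (12.7%).
Step 2: The most frequent ciphertext letter is 'J' (position 9).
Step 3: Shift = (9 - 4) mod 26 = 5.
Step 4: Decrypt 'MFI' by shifting back 5:
  M -> H
  F -> A
  I -> D
Step 5: 'MFI' decrypts to 'HAD'.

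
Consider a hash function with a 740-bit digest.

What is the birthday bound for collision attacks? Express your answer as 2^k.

Step 1: The birthday paradox gives collision probability ~50% after sqrt(2^n) = 2^(n/2) hashes.
Step 2: For 740-bit output: 2^(740/2) = 2^370.
Step 3: Approximately 2^370 hash computations needed.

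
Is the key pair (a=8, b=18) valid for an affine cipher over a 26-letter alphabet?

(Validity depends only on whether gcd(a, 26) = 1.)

Step 1: Compute gcd(8, 26).
Step 2: gcd(8, 26) = 2.
Since gcd = 2 != 1, 8 shares a common factor with 26, so it cannot be used.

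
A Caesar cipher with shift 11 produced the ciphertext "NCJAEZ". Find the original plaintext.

Step 1: Reverse the shift by subtracting 11 from each letter position.
  N (position 13) -> position (13-11) mod 26 = 2 -> C
  C (position 2) -> position (2-11) mod 26 = 17 -> R
  J (position 9) -> position (9-11) mod 26 = 24 -> Y
  A (position 0) -> position (0-11) mod 26 = 15 -> P
  E (position 4) -> position (4-11) mod 26 = 19 -> T
  Z (position 25) -> position (25-11) mod 26 = 14 -> O
Decrypted message: CRYPTO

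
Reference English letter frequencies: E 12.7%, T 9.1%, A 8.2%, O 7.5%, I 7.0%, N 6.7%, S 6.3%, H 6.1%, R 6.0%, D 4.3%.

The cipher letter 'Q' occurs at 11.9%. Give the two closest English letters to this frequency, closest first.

Step 1: Observed frequency of 'Q' is 11.9%.
Step 2: Compute distances to each reference frequency and sort:
  E (12.7%): difference = 0.8% <-- BEST
  T (9.1%): difference = 2.8% <-- RUNNER-UP
  A (8.2%): difference = 3.7%
  O (7.5%): difference = 4.4%
  I (7.0%): difference = 4.9%
Step 3: Most likely is 'E' (12.7%, diff 0.8%); second most likely is 'T' (9.1%, diff 2.8%).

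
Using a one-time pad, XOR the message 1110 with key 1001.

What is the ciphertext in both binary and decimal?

Step 1: Write out the XOR operation bit by bit:
  Message: 1110
  Key:     1001
  XOR:     0111
Step 2: Convert to decimal: 0111 = 7.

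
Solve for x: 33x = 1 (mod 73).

Step 1: We need x such that 33 * x = 1 (mod 73).
Step 2: Using the extended Euclidean algorithm or trial:
  33 * 31 = 1023 = 14 * 73 + 1.
Step 3: Since 1023 mod 73 = 1, the inverse is x = 31.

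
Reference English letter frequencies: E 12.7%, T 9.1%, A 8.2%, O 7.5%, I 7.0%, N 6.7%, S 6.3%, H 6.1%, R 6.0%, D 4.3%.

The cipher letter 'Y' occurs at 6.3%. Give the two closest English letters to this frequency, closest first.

Step 1: Observed frequency of 'Y' is 6.3%.
Step 2: Compute distances to each reference frequency and sort:
  S (6.3%): difference = 0.0% <-- BEST
  H (6.1%): difference = 0.2% <-- RUNNER-UP
  R (6.0%): difference = 0.3%
  N (6.7%): difference = 0.4%
  I (7.0%): difference = 0.7%
Step 3: Most likely is 'S' (6.3%, diff 0.0%); second most likely is 'H' (6.1%, diff 0.2%).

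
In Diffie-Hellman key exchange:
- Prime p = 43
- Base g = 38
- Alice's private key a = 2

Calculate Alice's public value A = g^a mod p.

Step 1: A = g^a mod p = 38^2 mod 43.
  38^1 mod 43 = 38
  38^2 mod 43 = (38 * 38) mod 43 = 25
Result: A = 25.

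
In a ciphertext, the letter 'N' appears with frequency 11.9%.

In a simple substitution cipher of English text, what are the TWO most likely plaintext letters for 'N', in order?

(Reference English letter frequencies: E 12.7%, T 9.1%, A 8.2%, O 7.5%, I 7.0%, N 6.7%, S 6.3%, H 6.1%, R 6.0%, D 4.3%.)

Step 1: Observed frequency of 'N' is 11.9%.
Step 2: Compute distances to each reference frequency and sort:
  E (12.7%): difference = 0.8% <-- BEST
  T (9.1%): difference = 2.8% <-- RUNNER-UP
  A (8.2%): difference = 3.7%
  O (7.5%): difference = 4.4%
  I (7.0%): difference = 4.9%
Step 3: Most likely is 'E' (12.7%, diff 0.8%); second most likely is 'T' (9.1%, diff 2.8%).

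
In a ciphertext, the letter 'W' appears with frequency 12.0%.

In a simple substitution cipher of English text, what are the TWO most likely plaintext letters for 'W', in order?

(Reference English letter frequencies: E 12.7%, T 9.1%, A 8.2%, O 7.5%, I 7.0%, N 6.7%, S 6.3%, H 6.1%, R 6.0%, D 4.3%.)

Step 1: Observed frequency of 'W' is 12.0%.
Step 2: Compute distances to each reference frequency and sort:
  E (12.7%): difference = 0.7% <-- BEST
  T (9.1%): difference = 2.9% <-- RUNNER-UP
  A (8.2%): difference = 3.8%
  O (7.5%): difference = 4.5%
  I (7.0%): difference = 5.0%
Step 3: Most likely is 'E' (12.7%, diff 0.7%); second most likely is 'T' (9.1%, diff 2.9%).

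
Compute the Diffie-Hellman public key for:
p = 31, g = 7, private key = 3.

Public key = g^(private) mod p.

Step 1: A = g^a mod p = 7^3 mod 31.
  7^1 mod 31 = 7
  7^2 mod 31 = (7 * 7) mod 31 = 18
  7^3 mod 31 = (18 * 7) mod 31 = 2
Result: A = 2.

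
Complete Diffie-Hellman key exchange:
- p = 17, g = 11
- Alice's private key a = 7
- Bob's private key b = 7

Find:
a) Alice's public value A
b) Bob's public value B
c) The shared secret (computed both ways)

Step 1: A = g^a mod p = 11^7 mod 17 = 3.
Step 2: B = g^b mod p = 11^7 mod 17 = 3.
Step 3: Alice computes s = B^a mod p = 3^7 mod 17 = 11.
Step 4: Bob computes s = A^b mod p = 3^7 mod 17 = 11.
Both sides agree: shared secret = 11.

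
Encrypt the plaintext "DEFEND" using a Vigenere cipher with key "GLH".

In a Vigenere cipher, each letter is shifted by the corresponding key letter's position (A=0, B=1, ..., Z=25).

Step 1: Repeat key to match plaintext length:
  Plaintext: DEFEND
  Key:       GLHGLH
Step 2: Encrypt each letter:
  D(3) + G(6) = (3+6) mod 26 = 9 = J
  E(4) + L(11) = (4+11) mod 26 = 15 = P
  F(5) + H(7) = (5+7) mod 26 = 12 = M
  E(4) + G(6) = (4+6) mod 26 = 10 = K
  N(13) + L(11) = (13+11) mod 26 = 24 = Y
  D(3) + H(7) = (3+7) mod 26 = 10 = K
Ciphertext: JPMKYK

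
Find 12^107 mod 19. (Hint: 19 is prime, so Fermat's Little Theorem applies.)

Step 1: Since 19 is prime, by Fermat's Little Theorem: 12^18 = 1 (mod 19).
Step 2: Reduce exponent: 107 mod 18 = 17.
Step 3: So 12^107 = 12^17 (mod 19).
Step 4: 12^17 mod 19 = 8.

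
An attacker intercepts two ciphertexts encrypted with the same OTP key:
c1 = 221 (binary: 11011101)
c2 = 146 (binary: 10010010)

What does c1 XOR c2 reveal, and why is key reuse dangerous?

Step 1: c1 XOR c2 = (m1 XOR k) XOR (m2 XOR k).
Step 2: By XOR associativity/commutativity: = m1 XOR m2 XOR k XOR k = m1 XOR m2.
Step 3: 11011101 XOR 10010010 = 01001111 = 79.
Step 4: The key cancels out! An attacker learns m1 XOR m2 = 79, revealing the relationship between plaintexts.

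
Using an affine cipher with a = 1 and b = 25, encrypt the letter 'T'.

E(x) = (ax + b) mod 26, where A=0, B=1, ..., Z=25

Step 1: Convert 'T' to number: x = 19.
Step 2: E(19) = (1 * 19 + 25) mod 26 = 44 mod 26 = 18.
Step 3: Convert 18 back to letter: S.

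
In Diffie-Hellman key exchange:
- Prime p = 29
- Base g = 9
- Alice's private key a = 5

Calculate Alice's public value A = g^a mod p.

Step 1: A = g^a mod p = 9^5 mod 29.
  9^1 mod 29 = 9
  9^2 mod 29 = (9 * 9) mod 29 = 23
  9^3 mod 29 = (23 * 9) mod 29 = 4
  9^4 mod 29 = (4 * 9) mod 29 = 7
  9^5 mod 29 = (7 * 9) mod 29 = 5
Result: A = 5.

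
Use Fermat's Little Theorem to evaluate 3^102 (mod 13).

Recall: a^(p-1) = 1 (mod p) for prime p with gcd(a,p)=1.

Step 1: Since 13 is prime, by Fermat's Little Theorem: 3^12 = 1 (mod 13).
Step 2: Reduce exponent: 102 mod 12 = 6.
Step 3: So 3^102 = 3^6 (mod 13).
Step 4: 3^6 mod 13 = 1.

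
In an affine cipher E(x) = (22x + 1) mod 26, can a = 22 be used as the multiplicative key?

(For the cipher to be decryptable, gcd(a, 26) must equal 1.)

Step 1: Compute gcd(22, 26).
Step 2: gcd(22, 26) = 2.
Since gcd = 2 != 1, 22 shares a common factor with 26, so it cannot be used.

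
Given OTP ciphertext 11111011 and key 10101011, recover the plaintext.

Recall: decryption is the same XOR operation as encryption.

Step 1: XOR ciphertext with key:
  Ciphertext: 11111011
  Key:        10101011
  XOR:        01010000
Step 2: Plaintext = 01010000 = 80 in decimal.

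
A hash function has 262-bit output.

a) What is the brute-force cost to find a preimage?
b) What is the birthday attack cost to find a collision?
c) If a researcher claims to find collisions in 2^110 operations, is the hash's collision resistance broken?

Step 1: Preimage resistance requires brute-force of 2^262 operations.
Step 2: Collision resistance (birthday bound) = 2^(262/2) = 2^131.
Step 3: The claimed attack costs 2^110 operations.
Step 4: Since 2^110 < 2^131, the claimed attack beats the generic birthday bound, so collision resistance is broken.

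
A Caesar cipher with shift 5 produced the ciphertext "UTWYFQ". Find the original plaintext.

Step 1: Reverse the shift by subtracting 5 from each letter position.
  U (position 20) -> position (20-5) mod 26 = 15 -> P
  T (position 19) -> position (19-5) mod 26 = 14 -> O
  W (position 22) -> position (22-5) mod 26 = 17 -> R
  Y (position 24) -> position (24-5) mod 26 = 19 -> T
  F (position 5) -> position (5-5) mod 26 = 0 -> A
  Q (position 16) -> position (16-5) mod 26 = 11 -> L
Decrypted message: PORTAL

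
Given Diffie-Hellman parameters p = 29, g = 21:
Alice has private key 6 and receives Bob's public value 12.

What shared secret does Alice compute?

Step 1: s = B^a mod p = 12^6 mod 29.
  12^1 mod 29 = 12
  12^2 mod 29 = (12 * 12) mod 29 = 28
  12^3 mod 29 = (28 * 12) mod 29 = 17
  12^4 mod 29 = (17 * 12) mod 29 = 1
  12^5 mod 29 = (1 * 12) mod 29 = 12
  12^6 mod 29 = (12 * 12) mod 29 = 28
Result: shared secret = 28.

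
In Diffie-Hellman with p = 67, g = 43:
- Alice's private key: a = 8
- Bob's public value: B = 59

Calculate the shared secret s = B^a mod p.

Step 1: s = B^a mod p = 59^8 mod 67.
  59^1 mod 67 = 59
  59^2 mod 67 = (59 * 59) mod 67 = 64
  59^3 mod 67 = (64 * 59) mod 67 = 24
  59^4 mod 67 = (24 * 59) mod 67 = 9
  59^5 mod 67 = (9 * 59) mod 67 = 62
  59^6 mod 67 = (62 * 59) mod 67 = 40
  59^7 mod 67 = (40 * 59) mod 67 = 15
  59^8 mod 67 = (15 * 59) mod 67 = 14
Result: shared secret = 14.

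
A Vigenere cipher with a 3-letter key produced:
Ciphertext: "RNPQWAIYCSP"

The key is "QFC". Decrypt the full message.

Step 1: Key 'QFC' has length 3. Extended key: QFCQFCQFCQF
Step 2: Decrypt each position:
  R(17) - Q(16) = 1 = B
  N(13) - F(5) = 8 = I
  P(15) - C(2) = 13 = N
  Q(16) - Q(16) = 0 = A
  W(22) - F(5) = 17 = R
  A(0) - C(2) = 24 = Y
  I(8) - Q(16) = 18 = S
  Y(24) - F(5) = 19 = T
  C(2) - C(2) = 0 = A
  S(18) - Q(16) = 2 = C
  P(15) - F(5) = 10 = K
Plaintext: BINARYSTACK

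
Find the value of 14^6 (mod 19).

Step 1: Compute 14^6 mod 19 step by step, reducing modulo 19 at each step.
  14^1 mod 19 = 14
  14^2 mod 19 = (14 * 14) mod 19 = 6
  14^3 mod 19 = (6 * 14) mod 19 = 8
  14^4 mod 19 = (8 * 14) mod 19 = 17
  14^5 mod 19 = (17 * 14) mod 19 = 10
  14^6 mod 19 = (10 * 14) mod 19 = 7
Step 2: Result = 7.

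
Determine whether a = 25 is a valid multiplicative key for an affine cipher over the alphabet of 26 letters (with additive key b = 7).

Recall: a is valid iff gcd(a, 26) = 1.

Step 1: Compute gcd(25, 26).
Step 2: gcd(25, 26) = 1.
Since gcd = 1, 25 is coprime with 26, so it is a valid key.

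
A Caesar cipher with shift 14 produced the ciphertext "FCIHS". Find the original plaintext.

Step 1: Reverse the shift by subtracting 14 from each letter position.
  F (position 5) -> position (5-14) mod 26 = 17 -> R
  C (position 2) -> position (2-14) mod 26 = 14 -> O
  I (position 8) -> position (8-14) mod 26 = 20 -> U
  H (position 7) -> position (7-14) mod 26 = 19 -> T
  S (position 18) -> position (18-14) mod 26 = 4 -> E
Decrypted message: ROUTE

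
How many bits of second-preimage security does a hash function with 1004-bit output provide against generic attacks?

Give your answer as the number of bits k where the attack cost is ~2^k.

Step 1: The hash has a 1004-bit output.
Step 2: Second-preimage resistance means: given a specific input x, it should be infeasible to find a different y with h(y) = h(x).
With a 1004-bit output, a generic search for a second preimage costs about 2^1004 evaluations (each trial matches the fixed target with probability 2^-1004).
Step 3: Security level = 1004 bits.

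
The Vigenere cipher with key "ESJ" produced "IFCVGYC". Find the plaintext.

Step 1: Extend key: ESJESJE
Step 2: Decrypt each letter (c - k) mod 26:
  I(8) - E(4) = (8-4) mod 26 = 4 = E
  F(5) - S(18) = (5-18) mod 26 = 13 = N
  C(2) - J(9) = (2-9) mod 26 = 19 = T
  V(21) - E(4) = (21-4) mod 26 = 17 = R
  G(6) - S(18) = (6-18) mod 26 = 14 = O
  Y(24) - J(9) = (24-9) mod 26 = 15 = P
  C(2) - E(4) = (2-4) mod 26 = 24 = Y
Plaintext: ENTROPY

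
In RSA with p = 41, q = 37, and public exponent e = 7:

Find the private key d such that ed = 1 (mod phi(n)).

Step 1: n = 41 * 37 = 1517.
Step 2: phi(n) = 40 * 36 = 1440.
Step 3: Find d such that 7 * d = 1 (mod 1440).
Step 4: d = 7^(-1) mod 1440 = 823.
Verification: 7 * 823 = 5761 = 4 * 1440 + 1.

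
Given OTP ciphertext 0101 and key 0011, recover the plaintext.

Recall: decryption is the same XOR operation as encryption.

Step 1: XOR ciphertext with key:
  Ciphertext: 0101
  Key:        0011
  XOR:        0110
Step 2: Plaintext = 0110 = 6 in decimal.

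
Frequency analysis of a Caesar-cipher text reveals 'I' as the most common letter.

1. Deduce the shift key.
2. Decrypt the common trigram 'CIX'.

Step 1: In English, 'E' is the most frequent letter (12.7%).
Step 2: The most frequent ciphertext letter is 'I' (position 8).
Step 3: Shift = (8 - 4) mod 26 = 4.
Step 4: Decrypt 'CIX' by shifting back 4:
  C -> Y
  I -> E
  X -> T
Step 5: 'CIX' decrypts to 'YET'.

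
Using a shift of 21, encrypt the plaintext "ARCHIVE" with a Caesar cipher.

Step 1: For each letter, shift forward by 21 positions (mod 26).
  A (position 0) -> position (0+21) mod 26 = 21 -> V
  R (position 17) -> position (17+21) mod 26 = 12 -> M
  C (position 2) -> position (2+21) mod 26 = 23 -> X
  H (position 7) -> position (7+21) mod 26 = 2 -> C
  I (position 8) -> position (8+21) mod 26 = 3 -> D
  V (position 21) -> position (21+21) mod 26 = 16 -> Q
  E (position 4) -> position (4+21) mod 26 = 25 -> Z
Result: VMXCDQZ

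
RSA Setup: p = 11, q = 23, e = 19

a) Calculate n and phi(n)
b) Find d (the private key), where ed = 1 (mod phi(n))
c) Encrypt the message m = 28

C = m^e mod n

Step 1: n = 11 * 23 = 253.
Step 2: phi(n) = (11-1)(23-1) = 10 * 22 = 220.
Step 3: Find d = 19^(-1) mod 220 = 139.
  Verify: 19 * 139 = 2641 = 1 (mod 220).
Step 4: C = 28^19 mod 253 = 145.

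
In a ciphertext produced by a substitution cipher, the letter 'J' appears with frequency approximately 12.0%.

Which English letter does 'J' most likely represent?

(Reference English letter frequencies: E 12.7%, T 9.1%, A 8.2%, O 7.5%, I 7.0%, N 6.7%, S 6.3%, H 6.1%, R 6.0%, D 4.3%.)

Step 1: The observed frequency is 12.0%.
Step 2: Compare with English frequencies:
  E: 12.7% (difference: 0.7%) <-- closest
  T: 9.1% (difference: 2.9%)
  A: 8.2% (difference: 3.8%)
  O: 7.5% (difference: 4.5%)
  I: 7.0% (difference: 5.0%)
  N: 6.7% (difference: 5.3%)
  S: 6.3% (difference: 5.7%)
  H: 6.1% (difference: 5.9%)
  R: 6.0% (difference: 6.0%)
  D: 4.3% (difference: 7.7%)
Step 3: 'J' most likely represents 'E' (frequency 12.7%).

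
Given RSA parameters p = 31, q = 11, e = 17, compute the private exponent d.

Step 1: n = 31 * 11 = 341.
Step 2: phi(n) = 30 * 10 = 300.
Step 3: Find d such that 17 * d = 1 (mod 300).
Step 4: d = 17^(-1) mod 300 = 53.
Verification: 17 * 53 = 901 = 3 * 300 + 1.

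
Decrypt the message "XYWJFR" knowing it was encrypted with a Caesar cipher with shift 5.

Step 1: Reverse the shift by subtracting 5 from each letter position.
  X (position 23) -> position (23-5) mod 26 = 18 -> S
  Y (position 24) -> position (24-5) mod 26 = 19 -> T
  W (position 22) -> position (22-5) mod 26 = 17 -> R
  J (position 9) -> position (9-5) mod 26 = 4 -> E
  F (position 5) -> position (5-5) mod 26 = 0 -> A
  R (position 17) -> position (17-5) mod 26 = 12 -> M
Decrypted message: STREAM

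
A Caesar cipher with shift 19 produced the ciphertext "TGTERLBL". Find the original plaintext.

Step 1: Reverse the shift by subtracting 19 from each letter position.
  T (position 19) -> position (19-19) mod 26 = 0 -> A
  G (position 6) -> position (6-19) mod 26 = 13 -> N
  T (position 19) -> position (19-19) mod 26 = 0 -> A
  E (position 4) -> position (4-19) mod 26 = 11 -> L
  R (position 17) -> position (17-19) mod 26 = 24 -> Y
  L (position 11) -> position (11-19) mod 26 = 18 -> S
  B (position 1) -> position (1-19) mod 26 = 8 -> I
  L (position 11) -> position (11-19) mod 26 = 18 -> S
Decrypted message: ANALYSIS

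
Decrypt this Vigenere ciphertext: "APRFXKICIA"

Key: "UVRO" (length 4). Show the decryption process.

Step 1: Key 'UVRO' has length 4. Extended key: UVROUVROUV
Step 2: Decrypt each position:
  A(0) - U(20) = 6 = G
  P(15) - V(21) = 20 = U
  R(17) - R(17) = 0 = A
  F(5) - O(14) = 17 = R
  X(23) - U(20) = 3 = D
  K(10) - V(21) = 15 = P
  I(8) - R(17) = 17 = R
  C(2) - O(14) = 14 = O
  I(8) - U(20) = 14 = O
  A(0) - V(21) = 5 = F
Plaintext: GUARDPROOF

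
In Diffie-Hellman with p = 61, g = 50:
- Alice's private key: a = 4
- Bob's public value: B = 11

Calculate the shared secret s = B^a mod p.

Step 1: s = B^a mod p = 11^4 mod 61.
  11^1 mod 61 = 11
  11^2 mod 61 = (11 * 11) mod 61 = 60
  11^3 mod 61 = (60 * 11) mod 61 = 50
  11^4 mod 61 = (50 * 11) mod 61 = 1
Result: shared secret = 1.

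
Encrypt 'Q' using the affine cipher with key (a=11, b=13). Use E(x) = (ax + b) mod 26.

Step 1: Convert 'Q' to number: x = 16.
Step 2: E(16) = (11 * 16 + 13) mod 26 = 189 mod 26 = 7.
Step 3: Convert 7 back to letter: H.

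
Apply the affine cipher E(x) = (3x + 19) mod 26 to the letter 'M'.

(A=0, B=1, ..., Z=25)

Step 1: Convert 'M' to number: x = 12.
Step 2: E(12) = (3 * 12 + 19) mod 26 = 55 mod 26 = 3.
Step 3: Convert 3 back to letter: D.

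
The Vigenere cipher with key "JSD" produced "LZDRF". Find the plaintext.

Step 1: Extend key: JSDJS
Step 2: Decrypt each letter (c - k) mod 26:
  L(11) - J(9) = (11-9) mod 26 = 2 = C
  Z(25) - S(18) = (25-18) mod 26 = 7 = H
  D(3) - D(3) = (3-3) mod 26 = 0 = A
  R(17) - J(9) = (17-9) mod 26 = 8 = I
  F(5) - S(18) = (5-18) mod 26 = 13 = N
Plaintext: CHAIN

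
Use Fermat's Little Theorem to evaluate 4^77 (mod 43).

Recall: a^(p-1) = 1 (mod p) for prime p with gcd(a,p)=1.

Step 1: Since 43 is prime, by Fermat's Little Theorem: 4^42 = 1 (mod 43).
Step 2: Reduce exponent: 77 mod 42 = 35.
Step 3: So 4^77 = 4^35 (mod 43).
Step 4: 4^35 mod 43 = 1.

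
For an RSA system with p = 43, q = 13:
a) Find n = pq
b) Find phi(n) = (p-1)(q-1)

Step 1: n = p * q = 43 * 13 = 559.
Step 2: phi(n) = (p-1)(q-1) = 42 * 12 = 504.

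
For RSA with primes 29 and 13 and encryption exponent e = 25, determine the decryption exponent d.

Step 1: n = 29 * 13 = 377.
Step 2: phi(n) = 28 * 12 = 336.
Step 3: Find d such that 25 * d = 1 (mod 336).
Step 4: d = 25^(-1) mod 336 = 121.
Verification: 25 * 121 = 3025 = 9 * 336 + 1.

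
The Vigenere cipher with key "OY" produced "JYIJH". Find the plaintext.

Step 1: Extend key: OYOYO
Step 2: Decrypt each letter (c - k) mod 26:
  J(9) - O(14) = (9-14) mod 26 = 21 = V
  Y(24) - Y(24) = (24-24) mod 26 = 0 = A
  I(8) - O(14) = (8-14) mod 26 = 20 = U
  J(9) - Y(24) = (9-24) mod 26 = 11 = L
  H(7) - O(14) = (7-14) mod 26 = 19 = T
Plaintext: VAULT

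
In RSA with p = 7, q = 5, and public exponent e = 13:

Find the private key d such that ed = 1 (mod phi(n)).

Step 1: n = 7 * 5 = 35.
Step 2: phi(n) = 6 * 4 = 24.
Step 3: Find d such that 13 * d = 1 (mod 24).
Step 4: d = 13^(-1) mod 24 = 13.
Verification: 13 * 13 = 169 = 7 * 24 + 1.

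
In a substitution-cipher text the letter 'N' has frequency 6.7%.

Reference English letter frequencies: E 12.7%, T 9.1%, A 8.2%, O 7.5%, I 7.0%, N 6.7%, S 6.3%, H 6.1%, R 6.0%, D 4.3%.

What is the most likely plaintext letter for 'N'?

Step 1: The observed frequency is 6.7%.
Step 2: Compare with English frequencies:
  E: 12.7% (difference: 6.0%)
  T: 9.1% (difference: 2.4%)
  A: 8.2% (difference: 1.5%)
  O: 7.5% (difference: 0.8%)
  I: 7.0% (difference: 0.3%)
  N: 6.7% (difference: 0.0%) <-- closest
  S: 6.3% (difference: 0.4%)
  H: 6.1% (difference: 0.6%)
  R: 6.0% (difference: 0.7%)
  D: 4.3% (difference: 2.4%)
Step 3: 'N' most likely represents 'N' (frequency 6.7%).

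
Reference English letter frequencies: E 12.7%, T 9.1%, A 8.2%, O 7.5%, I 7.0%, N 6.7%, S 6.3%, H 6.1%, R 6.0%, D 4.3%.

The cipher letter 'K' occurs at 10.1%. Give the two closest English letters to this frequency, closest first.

Step 1: Observed frequency of 'K' is 10.1%.
Step 2: Compute distances to each reference frequency and sort:
  T (9.1%): difference = 1.0% <-- BEST
  A (8.2%): difference = 1.9% <-- RUNNER-UP
  E (12.7%): difference = 2.6%
  O (7.5%): difference = 2.6%
  I (7.0%): difference = 3.1%
Step 3: Most likely is 'T' (9.1%, diff 1.0%); second most likely is 'A' (8.2%, diff 1.9%).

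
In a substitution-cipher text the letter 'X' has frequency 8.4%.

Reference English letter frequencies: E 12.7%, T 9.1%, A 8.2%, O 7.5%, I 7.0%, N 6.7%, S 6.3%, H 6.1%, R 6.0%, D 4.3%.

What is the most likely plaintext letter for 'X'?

Step 1: The observed frequency is 8.4%.
Step 2: Compare with English frequencies:
  E: 12.7% (difference: 4.3%)
  T: 9.1% (difference: 0.7%)
  A: 8.2% (difference: 0.2%) <-- closest
  O: 7.5% (difference: 0.9%)
  I: 7.0% (difference: 1.4%)
  N: 6.7% (difference: 1.7%)
  S: 6.3% (difference: 2.1%)
  H: 6.1% (difference: 2.3%)
  R: 6.0% (difference: 2.4%)
  D: 4.3% (difference: 4.1%)
Step 3: 'X' most likely represents 'A' (frequency 8.2%).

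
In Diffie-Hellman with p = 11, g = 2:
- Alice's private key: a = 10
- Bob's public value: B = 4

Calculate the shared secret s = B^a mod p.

Step 1: s = B^a mod p = 4^10 mod 11.
  4^1 mod 11 = 4
  4^2 mod 11 = (4 * 4) mod 11 = 5
  4^3 mod 11 = (5 * 4) mod 11 = 9
  4^4 mod 11 = (9 * 4) mod 11 = 3
  4^5 mod 11 = (3 * 4) mod 11 = 1
  4^6 mod 11 = (1 * 4) mod 11 = 4
  4^7 mod 11 = (4 * 4) mod 11 = 5
  4^8 mod 11 = (5 * 4) mod 11 = 9
  4^9 mod 11 = (9 * 4) mod 11 = 3
  4^10 mod 11 = (3 * 4) mod 11 = 1
Result: shared secret = 1.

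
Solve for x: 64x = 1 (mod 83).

Step 1: We need x such that 64 * x = 1 (mod 83).
Step 2: Using the extended Euclidean algorithm or trial:
  64 * 48 = 3072 = 37 * 83 + 1.
Step 3: Since 3072 mod 83 = 1, the inverse is x = 48.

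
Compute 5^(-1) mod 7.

Step 1: We need x such that 5 * x = 1 (mod 7).
Step 2: Using the extended Euclidean algorithm or trial:
  5 * 3 = 15 = 2 * 7 + 1.
Step 3: Since 15 mod 7 = 1, the inverse is x = 3.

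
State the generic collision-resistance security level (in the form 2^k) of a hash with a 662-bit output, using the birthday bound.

Step 1: The birthday paradox gives collision probability ~50% after sqrt(2^n) = 2^(n/2) hashes.
Step 2: For 662-bit output: 2^(662/2) = 2^331.
Step 3: Approximately 2^331 hash computations needed.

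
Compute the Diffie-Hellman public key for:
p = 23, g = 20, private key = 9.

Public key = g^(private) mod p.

Step 1: A = g^a mod p = 20^9 mod 23.
  20^1 mod 23 = 20
  20^2 mod 23 = (20 * 20) mod 23 = 9
  20^3 mod 23 = (9 * 20) mod 23 = 19
  20^4 mod 23 = (19 * 20) mod 23 = 12
  20^5 mod 23 = (12 * 20) mod 23 = 10
  20^6 mod 23 = (10 * 20) mod 23 = 16
  20^7 mod 23 = (16 * 20) mod 23 = 21
  20^8 mod 23 = (21 * 20) mod 23 = 6
  20^9 mod 23 = (6 * 20) mod 23 = 5
Result: A = 5.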